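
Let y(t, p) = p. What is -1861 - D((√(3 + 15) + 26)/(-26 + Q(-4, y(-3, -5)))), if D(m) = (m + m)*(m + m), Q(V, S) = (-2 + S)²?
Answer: -987245/529 - 624*√2/529 ≈ -1867.9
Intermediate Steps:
D(m) = 4*m² (D(m) = (2*m)*(2*m) = 4*m²)
-1861 - D((√(3 + 15) + 26)/(-26 + Q(-4, y(-3, -5)))) = -1861 - 4*((√(3 + 15) + 26)/(-26 + (-2 - 5)²))² = -1861 - 4*((√18 + 26)/(-26 + (-7)²))² = -1861 - 4*((3*√2 + 26)/(-26 + 49))² = -1861 - 4*((26 + 3*√2)/23)² = -1861 - 4*((26 + 3*√2)*(1/23))² = -1861 - 4*(26/23 + 3*√2/23)²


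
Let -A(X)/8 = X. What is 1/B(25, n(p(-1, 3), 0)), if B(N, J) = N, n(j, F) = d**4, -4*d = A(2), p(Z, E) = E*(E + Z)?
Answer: 1/25 ≈ 0.040000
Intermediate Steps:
A(X) = -8*X
d = 4 (d = -(-2)*2 = -1/4*(-16) = 4)
n(j, F) = 256 (n(j, F) = 4**4 = 256)
1/B(25, n(p(-1, 3), 0)) = 1/25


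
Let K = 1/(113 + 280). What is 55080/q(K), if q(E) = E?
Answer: 21646440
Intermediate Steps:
K = 1/393 ≈ 0.0025445
55080/q(K) = 55080/(1/393) = 55080*393 = 21646440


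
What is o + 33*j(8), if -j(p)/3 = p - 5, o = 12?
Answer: -285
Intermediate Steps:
j(p) = 15 - 3*p (j(p) = -3*(p - 5) = -3*(-5 + p) = 15 - 3*p)
o + 33*j(8) = 12 + 33*(15 - 3*8) = 12 + 33*(15 - 24) = 12 + 33*(-9) = 12 - 297 = -285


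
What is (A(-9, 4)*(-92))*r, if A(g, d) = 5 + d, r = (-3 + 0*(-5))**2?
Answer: -7452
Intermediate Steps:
r = 9 (r = (-3 + 0)**2 = (-3)**2 = 9)
(A(-9, 4)*(-92))*r = ((5 + 4)*(-92))*9 = (9*(-92))*9 = -828*9 = -7452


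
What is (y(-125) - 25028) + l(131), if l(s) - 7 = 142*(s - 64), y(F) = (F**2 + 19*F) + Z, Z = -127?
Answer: -2384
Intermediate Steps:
y(F) = -127 + F**2 + 19*F (y(F) = (F**2 + 19*F) - 127 = -127 + F**2 + 19*F)
l(s) = -9081 + 142*s (l(s) = 7 + 142*(s - 64) = 7 + 142*(-64 + s) = 7 + (-9088 + 142*s) = -9081 + 142*s)
(y(-125) - 25028) + l(131) = ((-127 + (-125)**2 + 19*(-125)) - 25028) + (-9081 + 142*131) = ((-127 + 15625 - 2375) - 25028) + (-9081 + 18602) = (13123 - 25028) + 9521 = -11905 + 9521 = -2384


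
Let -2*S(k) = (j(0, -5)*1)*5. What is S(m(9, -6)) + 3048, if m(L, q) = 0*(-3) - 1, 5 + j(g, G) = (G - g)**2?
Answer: 2998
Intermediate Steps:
j(g, G) = -5 + (G - g)**2
m(L, q) = -1 (m(L, q) = 0 - 1 = -1)
S(k) = -50 (S(k) = -(-5 + (-5 - 1*0)**2)*1*5/2 = -(-5 + (-5 + 0)**2)*1*5/2 = -(-5 + (-5)**2)*1*5/2 = -(-5 + 25)*1*5/2 = -20*1*5/2 = -10*5 = -1/2*100 = -50)
S(m(9, -6)) + 3048 = -50 + 3048 = 2998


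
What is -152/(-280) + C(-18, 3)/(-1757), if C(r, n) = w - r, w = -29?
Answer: 4824/8785 ≈ 0.54912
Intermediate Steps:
C(r, n) = -29 - r
-152/(-280) + C(-18, 3)/(-1757) = -152/(-280) + (-29 - 1*(-18))/(-1757) = -152*(-1/280) + (-29 + 18)*(-1/1757) = 19/35 - 11*(-1/1757) = 19/35 + 11/1757 = 4824/8785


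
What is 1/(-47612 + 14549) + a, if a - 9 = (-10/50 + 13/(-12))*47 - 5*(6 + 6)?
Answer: -73609279/661260 ≈ -111.32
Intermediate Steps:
a = -6679/60 (a = 9 + ((-10/50 + 13/(-12))*47 - 5*(6 + 6)) = 9 + ((-10*1/50 + 13*(-1/12))*47 - 5*12) = 9 + ((-⅕ - 13/12)*47 - 60) = 9 + (-77/60*47 - 60) = 9 + (-3619/60 - 60) = 9 - 7219/60 = -6679/60 ≈ -111.32)
1/(-47612 + 14549) + a = 1/(-47612 + 14549) - 6679/60 = 1/(-33063) - 6679/60 = -1/33063 - 6679/60 = -73609279/661260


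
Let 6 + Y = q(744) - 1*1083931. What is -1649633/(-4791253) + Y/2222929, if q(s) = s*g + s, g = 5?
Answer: -1505011214612/10650615240037 ≈ -0.14131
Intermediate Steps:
q(s) = 6*s (q(s) = s*5 + s = 5*s + s = 6*s)
Y = -1079473 (Y = -6 + (6*744 - 1*1083931) = -6 + (4464 - 1083931) = -6 - 1079467 = -1079473)
-1649633/(-4791253) + Y/2222929 = -1649633/(-4791253) - 1079473/2222929 = -1649633*(-1/4791253) - 1079473*1/2222929 = 1649633/4791253 - 1079473/2222929 = -1505011214612/10650615240037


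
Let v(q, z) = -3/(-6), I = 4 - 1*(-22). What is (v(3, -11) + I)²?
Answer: 2809/4 ≈ 702.25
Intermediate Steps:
I = 26 (I = 4 + 22 = 26)
v(q, z) = ½ (v(q, z) = -3*(-⅙) = ½)
(v(3, -11) + I)² = (½ + 26)² = (53/2)² = 2809/4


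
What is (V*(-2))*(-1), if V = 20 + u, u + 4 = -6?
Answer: 20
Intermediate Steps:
u = -10 (u = -4 - 6 = -10)
V = 10 (V = 20 - 10 = 10)
(V*(-2))*(-1) = (10*(-2))*(-1) = -20*(-1) = 20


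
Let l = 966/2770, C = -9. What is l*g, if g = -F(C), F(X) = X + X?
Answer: 8694/1385 ≈ 6.2773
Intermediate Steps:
F(X) = 2*X
l = 483/1385 (l = 966*(1/2770) = 483/1385 ≈ 0.34874)
g = 18 (g = -2*(-9) = -1*(-18) = 18)
l*g = (483/1385)*18 = 8694/1385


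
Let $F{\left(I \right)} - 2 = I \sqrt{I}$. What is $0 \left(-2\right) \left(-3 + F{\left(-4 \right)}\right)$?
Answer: $0$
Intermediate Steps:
$F{\left(I \right)} = 2 + I^{\frac{3}{2}}$ ($F{\left(I \right)} = 2 + I \sqrt{I} = 2 + I^{\frac{3}{2}}$)
$0 \left(-2\right) \left(-3 + F{\left(-4 \right)}\right) = 0 \left(-2\right) \left(-3 + \left(2 + \left(-4\right)^{\frac{3}{2}}\right)\right) = 0 \left(-3 + \left(2 - 8 i\right)\right) = 0 \left(-1 - 8 i\right) = 0$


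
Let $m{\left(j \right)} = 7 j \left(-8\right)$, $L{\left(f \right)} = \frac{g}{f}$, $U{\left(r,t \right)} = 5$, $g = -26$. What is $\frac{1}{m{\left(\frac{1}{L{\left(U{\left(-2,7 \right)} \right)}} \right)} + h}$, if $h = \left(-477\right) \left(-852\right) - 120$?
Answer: $\frac{13}{5281832} \approx 2.4613 \cdot 10^{-6}$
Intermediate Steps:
$L{\left(f \right)} = - \frac{26}{f}$
$m{\left(j \right)} = - 56 j$
$h = 406284$ ($h = 406404 - 120 = 406284$)
$\frac{1}{m{\left(\frac{1}{L{\left(U{\left(-2,7 \right)} \right)}} \right)} + h} = \frac{1}{- \frac{56}{\left(-26\right) \frac{1}{5}} + 406284} = \frac{1}{- \frac{56}{- \frac{26}{5}} + 406284} = \frac{1}{\left(-56\right) \left(- \frac{5}{26}\right) + 406284} = \frac{1}{\frac{140}{13} + 406284} = \frac{1}{\frac{5281832}{13}} = \frac{13}{5281832}$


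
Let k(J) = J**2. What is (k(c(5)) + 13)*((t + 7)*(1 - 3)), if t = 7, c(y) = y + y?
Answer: -3164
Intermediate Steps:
c(y) = 2*y
(k(c(5)) + 13)*((t + 7)*(1 - 3)) = ((2*5)**2 + 13)*((7 + 7)*(1 - 3)) = (10**2 + 13)*(14*(-2)) = (100 + 13)*(-28) = 113*(-28) = -3164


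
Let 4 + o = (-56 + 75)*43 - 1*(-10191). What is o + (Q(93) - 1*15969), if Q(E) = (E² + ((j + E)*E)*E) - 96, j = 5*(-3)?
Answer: 678210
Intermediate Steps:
j = -15
Q(E) = -96 + E² + E²*(-15 + E) (Q(E) = (E² + ((-15 + E)*E)*E) - 96 = (E² + (E*(-15 + E))*E) - 96 = (E² + E²*(-15 + E)) - 96 = -96 + E² + E²*(-15 + E))
o = 11004 (o = -4 + ((-56 + 75)*43 - 1*(-10191)) = -4 + (19*43 + 10191) = -4 + (817 + 10191) = -4 + 11008 = 11004)
o + (Q(93) - 1*15969) = 11004 + ((-96 + 93³ - 14*93²) - 1*15969) = 11004 + ((-96 + 804357 - 14*8649) - 15969) = 11004 + ((-96 + 804357 - 121086) - 15969) = 11004 + (683175 - 15969) = 11004 + 667206 = 678210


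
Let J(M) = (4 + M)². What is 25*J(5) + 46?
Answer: 2071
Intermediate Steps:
25*J(5) + 46 = 25*(4 + 5)² + 46 = 25*9² + 46 = 25*81 + 46 = 2025 + 46 = 2071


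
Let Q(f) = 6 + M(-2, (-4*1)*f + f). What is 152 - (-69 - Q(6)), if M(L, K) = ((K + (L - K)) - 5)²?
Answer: 276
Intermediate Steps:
M(L, K) = (-5 + L)² (M(L, K) = (L - 5)² = (-5 + L)²)
Q(f) = 55 (Q(f) = 6 + (-5 - 2)² = 6 + (-7)² = 6 + 49 = 55)
152 - (-69 - Q(6)) = 152 - (-69 - 1*55) = 152 - (-69 - 55) = 152 - 1*(-124) = 152 + 124 = 276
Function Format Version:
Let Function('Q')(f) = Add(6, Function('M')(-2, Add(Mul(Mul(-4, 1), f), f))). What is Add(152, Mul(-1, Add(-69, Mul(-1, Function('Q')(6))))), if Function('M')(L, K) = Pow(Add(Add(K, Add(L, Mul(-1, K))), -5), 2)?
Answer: 276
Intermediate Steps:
Function('M')(L, K) = Pow(Add(-5, L), 2) (Function('M')(L, K) = Pow(Add(L, -5), 2) = Pow(Add(-5, L), 2))
Function('Q')(f) = 55 (Function('Q')(f) = Add(6, Pow(Add(-5, -2), 2)) = Add(6, Pow(-7, 2)) = Add(6, 49) = 55)
Add(152, Mul(-1, Add(-69, Mul(-1, Function('Q')(6))))) = Add(152, Mul(-1, Add(-69, Mul(-1, 55)))) = Add(152, Mul(-1, Add(-69, -55))) = Add(152, Mul(-1, -124)) = Add(152, 124) = 276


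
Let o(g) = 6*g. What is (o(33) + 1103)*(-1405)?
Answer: -1827905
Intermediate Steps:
(o(33) + 1103)*(-1405) = (6*33 + 1103)*(-1405) = (198 + 1103)*(-1405) = 1301*(-1405) = -1827905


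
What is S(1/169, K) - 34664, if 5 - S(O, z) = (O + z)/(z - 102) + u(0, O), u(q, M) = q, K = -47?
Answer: -872756221/25181 ≈ -34659.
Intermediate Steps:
S(O, z) = 5 - (O + z)/(-102 + z) (S(O, z) = 5 - ((O + z)/(z - 102) + 0) = 5 - ((O + z)/(-102 + z) + 0) = 5 - (O + z)/(-102 + z))
S(1/169, K) - 34664 = (-510 - 1/169 + 4*(-47))/(-102 - 47) - 34664 = (-510 - 1*1/169 - 188)/(-149) - 34664 = -(-510 - 1/169 - 188)/149 - 34664 = -1/149*(-117963/169) - 34664 = 117963/25181 - 34664 = -872756221/25181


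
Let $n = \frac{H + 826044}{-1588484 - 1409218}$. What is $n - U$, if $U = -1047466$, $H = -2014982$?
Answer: $\frac{1569996056035}{1498851} \approx 1.0475 \cdot 10^{6}$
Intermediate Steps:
$n = \frac{594469}{1498851}$ ($n = \frac{-2014982 + 826044}{-1588484 - 1409218} = - \frac{1188938}{-2997702} = \left(-1188938\right) \left(- \frac{1}{2997702}\right) = \frac{594469}{1498851} \approx 0.39662$)
$n - U = \frac{594469}{1498851} - -1047466 = \frac{594469}{1498851} + 1047466 = \frac{1569996056035}{1498851}$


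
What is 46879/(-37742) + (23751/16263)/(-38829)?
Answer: -36146350525/29100327486 ≈ -1.2421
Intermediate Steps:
46879/(-37742) + (23751/16263)/(-38829) = 46879*(-1/37742) + (23751*(1/16263))*(-1/38829) = -46879/37742 + (203/139)*(-1/38829) = -46879/37742 - 29/771033 = -36146350525/29100327486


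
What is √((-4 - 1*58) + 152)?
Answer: 3*√10 ≈ 9.4868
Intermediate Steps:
√((-4 - 1*58) + 152) = √((-4 - 58) + 152) = √(-62 + 152) = √90 = 3*√10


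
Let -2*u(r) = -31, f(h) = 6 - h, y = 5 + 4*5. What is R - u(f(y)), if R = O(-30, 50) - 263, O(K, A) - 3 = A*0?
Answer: -551/2 ≈ -275.50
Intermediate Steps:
O(K, A) = 3 (O(K, A) = 3 + A*0 = 3 + 0 = 3)
y = 25 (y = 5 + 20 = 25)
u(r) = 31/2 (u(r) = -1/2*(-31) = 31/2)
R = -260 (R = 3 - 263 = -260)
R - u(f(y)) = -260 - 1*31/2 = -260 - 31/2 = -551/2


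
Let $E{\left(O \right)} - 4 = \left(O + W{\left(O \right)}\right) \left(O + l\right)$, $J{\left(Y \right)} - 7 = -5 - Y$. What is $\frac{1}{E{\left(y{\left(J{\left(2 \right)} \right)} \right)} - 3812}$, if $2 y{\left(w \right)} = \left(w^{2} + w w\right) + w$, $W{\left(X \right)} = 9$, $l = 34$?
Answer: $- \frac{1}{3502} \approx -0.00028555$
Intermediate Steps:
$J{\left(Y \right)} = 2 - Y$ ($J{\left(Y \right)} = 7 - \left(5 + Y\right) = 2 - Y$)
$y{\left(w \right)} = w^{2} + \frac{w}{2}$ ($y{\left(w \right)} = \frac{\left(w^{2} + w w\right) + w}{2} = \frac{\left(w^{2} + w^{2}\right) + w}{2} = \frac{2 w^{2} + w}{2} = \frac{w + 2 w^{2}}{2} = w^{2} + \frac{w}{2}$)
$E{\left(O \right)} = 4 + \left(9 + O\right) \left(34 + O\right)$ ($E{\left(O \right)} = 4 + \left(O + 9\right) \left(O + 34\right) = 4 + \left(9 + O\right) \left(34 + O\right)$)
$\frac{1}{E{\left(y{\left(J{\left(2 \right)} \right)} \right)} - 3812} = \frac{1}{\left(310 + \left(\left(2 - 2\right) \left(\frac{1}{2} + \left(2 - 2\right)\right)\right)^{2} + 43 \left(2 - 2\right) \left(\frac{1}{2} + \left(2 - 2\right)\right)\right) - 3812} = \frac{1}{\left(310 + \left(0 \left(\frac{1}{2} + 0\right)\right)^{2} + 43 \cdot 0 \left(\frac{1}{2} + 0\right)\right) - 3812} = \frac{1}{\left(310 + \left(0 \cdot \frac{1}{2}\right)^{2} + 43 \cdot 0 \cdot \frac{1}{2}\right) - 3812} = \frac{1}{\left(310 + 0^{2} + 43 \cdot 0\right) - 3812} = \frac{1}{\left(310 + 0 + 0\right) - 3812} = \frac{1}{310 - 3812} = \frac{1}{-3502} = - \frac{1}{3502}$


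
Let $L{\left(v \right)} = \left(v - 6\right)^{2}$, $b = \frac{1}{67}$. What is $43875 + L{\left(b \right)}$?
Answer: $\frac{197115676}{4489} \approx 43911.0$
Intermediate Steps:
$b = \frac{1}{67} \approx 0.014925$
$L{\left(v \right)} = \left(-6 + v\right)^{2}$
$43875 + L{\left(b \right)} = 43875 + \left(-6 + \frac{1}{67}\right)^{2} = 43875 + \left(- \frac{401}{67}\right)^{2} = 43875 + \frac{160801}{4489} = \frac{197115676}{4489}$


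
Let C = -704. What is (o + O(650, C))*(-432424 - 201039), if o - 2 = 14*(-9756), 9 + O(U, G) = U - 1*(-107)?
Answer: 86045813142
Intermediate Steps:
O(U, G) = 98 + U (O(U, G) = -9 + (U - 1*(-107)) = -9 + (U + 107) = -9 + (107 + U) = 98 + U)
o = -136582 (o = 2 + 14*(-9756) = 2 - 136584 = -136582)
(o + O(650, C))*(-432424 - 201039) = (-136582 + (98 + 650))*(-432424 - 201039) = (-136582 + 748)*(-633463) = -135834*(-633463) = 86045813142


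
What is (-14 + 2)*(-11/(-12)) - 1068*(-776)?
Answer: 828757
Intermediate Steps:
(-14 + 2)*(-11/(-12)) - 1068*(-776) = -(-132)*(-1)/12 + 828768 = -12*11/12 + 828768 = -11 + 828768 = 828757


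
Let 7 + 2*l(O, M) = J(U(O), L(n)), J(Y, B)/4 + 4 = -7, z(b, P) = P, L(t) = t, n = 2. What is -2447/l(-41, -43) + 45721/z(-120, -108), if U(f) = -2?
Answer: -601073/1836 ≈ -327.38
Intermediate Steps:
J(Y, B) = -44 (J(Y, B) = -16 + 4*(-7) = -16 - 28 = -44)
l(O, M) = -51/2 (l(O, M) = -7/2 + (½)*(-44) = -7/2 - 22 = -51/2)
-2447/l(-41, -43) + 45721/z(-120, -108) = -2447/(-51/2) + 45721/(-108) = -2447*(-2/51) + 45721*(-1/108) = 4894/51 - 45721/108 = -601073/1836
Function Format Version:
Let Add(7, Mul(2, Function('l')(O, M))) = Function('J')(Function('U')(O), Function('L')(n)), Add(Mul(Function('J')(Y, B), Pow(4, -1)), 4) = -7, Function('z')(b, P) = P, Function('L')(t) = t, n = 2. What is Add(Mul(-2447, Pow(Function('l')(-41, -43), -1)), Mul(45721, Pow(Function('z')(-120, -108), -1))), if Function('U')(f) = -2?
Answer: Rational(-601073, 1836) ≈ -327.38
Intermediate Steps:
Function('J')(Y, B) = -44 (Function('J')(Y, B) = Add(-16, Mul(4, -7)) = Add(-16, -28) = -44)
Function('l')(O, M) = Rational(-51, 2) (Function('l')(O, M) = Add(Rational(-7, 2), Mul(Rational(1, 2), -44)) = Add(Rational(-7, 2), -22) = Rational(-51, 2))
Add(Mul(-2447, Pow(Function('l')(-41, -43), -1)), Mul(45721, Pow(Function('z')(-120, -108), -1))) = Add(Mul(-2447, Pow(Rational(-51, 2), -1)), Mul(45721, Pow(-108, -1))) = Add(Mul(-2447, Rational(-2, 51)), Mul(45721, Rational(-1, 108))) = Add(Rational(4894, 51), Rational(-45721, 108)) = Rational(-601073, 1836)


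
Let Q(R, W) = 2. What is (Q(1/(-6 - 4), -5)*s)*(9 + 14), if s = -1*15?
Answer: -690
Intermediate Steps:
s = -15
(Q(1/(-6 - 4), -5)*s)*(9 + 14) = (2*(-15))*(9 + 14) = -30*23 = -690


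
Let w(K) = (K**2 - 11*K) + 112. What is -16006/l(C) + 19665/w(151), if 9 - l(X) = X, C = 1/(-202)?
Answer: -995310881/560252 ≈ -1776.5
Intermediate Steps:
C = -1/202 ≈ -0.0049505
l(X) = 9 - X
w(K) = 112 + K**2 - 11*K
-16006/l(C) + 19665/w(151) = -16006/(9 - 1*(-1/202)) + 19665/(112 + 151**2 - 11*151) = -16006/(9 + 1/202) + 19665/(112 + 22801 - 1661) = -16006/1819/202 + 19665/21252 = -16006*202/1819 + 19665*(1/21252) = -3233212/1819 + 285/308 = -995310881/560252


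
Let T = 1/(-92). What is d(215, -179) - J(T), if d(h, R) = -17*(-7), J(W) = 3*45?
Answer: -16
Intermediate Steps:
T = -1/92 ≈ -0.010870
J(W) = 135
d(h, R) = 119
d(215, -179) - J(T) = 119 - 1*135 = 119 - 135 = -16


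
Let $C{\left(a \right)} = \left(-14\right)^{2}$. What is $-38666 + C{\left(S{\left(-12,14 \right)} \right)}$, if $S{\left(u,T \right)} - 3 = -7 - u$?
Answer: $-38470$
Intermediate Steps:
$S{\left(u,T \right)} = -4 - u$ ($S{\left(u,T \right)} = 3 - \left(7 + u\right) = -4 - u$)
$C{\left(a \right)} = 196$
$-38666 + C{\left(S{\left(-12,14 \right)} \right)} = -38666 + 196 = -38470$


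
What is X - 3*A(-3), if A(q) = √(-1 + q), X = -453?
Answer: -453 - 6*I ≈ -453.0 - 6.0*I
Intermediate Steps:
X - 3*A(-3) = -453 - 3*√(-1 - 3) = -453 - 6*I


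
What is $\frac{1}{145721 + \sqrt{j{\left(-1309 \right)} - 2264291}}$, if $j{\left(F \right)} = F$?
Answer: $\frac{145721}{21236875441} - \frac{80 i \sqrt{354}}{21236875441} \approx 6.8617 \cdot 10^{-6} - 7.0876 \cdot 10^{-8} i$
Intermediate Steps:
$\frac{1}{145721 + \sqrt{j{\left(-1309 \right)} - 2264291}} = \frac{1}{145721 + \sqrt{-1309 - 2264291}} = \frac{1}{145721 + \sqrt{-2265600}} = \frac{1}{145721 + 80 i \sqrt{354}}$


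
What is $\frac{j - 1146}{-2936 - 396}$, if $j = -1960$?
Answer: $\frac{1553}{1666} \approx 0.93217$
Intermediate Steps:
$\frac{j - 1146}{-2936 - 396} = \frac{-1960 - 1146}{-2936 - 396} = - \frac{3106}{-3332} = \left(-3106\right) \left(- \frac{1}{3332}\right) = \frac{1553}{1666}$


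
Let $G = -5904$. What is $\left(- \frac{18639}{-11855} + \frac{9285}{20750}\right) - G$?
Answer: $\frac{58113166917}{9839650} \approx 5906.0$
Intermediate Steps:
$\left(- \frac{18639}{-11855} + \frac{9285}{20750}\right) - G = \left(- \frac{18639}{-11855} + \frac{9285}{20750}\right) - -5904 = \left(\left(-18639\right) \left(- \frac{1}{11855}\right) + 9285 \cdot \frac{1}{20750}\right) + 5904 = \left(\frac{18639}{11855} + \frac{1857}{4150}\right) + 5904 = \frac{19873317}{9839650} + 5904 = \frac{58113166917}{9839650}$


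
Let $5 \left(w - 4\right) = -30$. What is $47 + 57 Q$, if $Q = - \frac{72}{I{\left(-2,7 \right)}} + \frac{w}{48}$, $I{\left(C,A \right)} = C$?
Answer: $\frac{16773}{8} \approx 2096.6$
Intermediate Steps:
$w = -2$ ($w = 4 + \frac{1}{5} \left(-30\right) = 4 - 6 = -2$)
$Q = \frac{863}{24}$ ($Q = - \frac{72}{-2} - \frac{2}{48} = \left(-72\right) \left(- \frac{1}{2}\right) - \frac{1}{24} = 36 - \frac{1}{24} = \frac{863}{24} \approx 35.958$)
$47 + 57 Q = 47 + 57 \cdot \frac{863}{24} = 47 + \frac{16397}{8} = \frac{16773}{8}$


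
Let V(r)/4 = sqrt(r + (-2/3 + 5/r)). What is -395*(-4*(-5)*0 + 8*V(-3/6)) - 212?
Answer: -212 - 6320*I*sqrt(402)/3 ≈ -212.0 - 42239.0*I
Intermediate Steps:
V(r) = 4*sqrt(-2/3 + r + 5/r) (V(r) = 4*sqrt(r + (-2/3 + 5/r)) = 4*sqrt(-2/3 + r + 5/r))
-395*(-4*(-5)*0 + 8*V(-3/6)) - 212 = -395*(-4*(-5)*0 + 8*(4*sqrt(-6 + 9*(-3/6) + 45/((-3/6)))/3)) - 212 = -395*(20*0 + 8*(4*sqrt(-6 + 9*(-3*1/6) + 45/((-3*1/6)))/3)) - 212 = -395*(0 + 8*(4*sqrt(-6 + 9*(-1/2) + 45/(-1/2))/3)) - 212 = -395*(0 + 8*(4*sqrt(-6 - 9/2 + 45*(-2))/3)) - 212 = -395*(0 + 8*(4*sqrt(-6 - 9/2 - 90)/3)) - 212 = -395*(0 + 8*(4*sqrt(-201/2)/3)) - 212 = -395*(0 + 8*(4*(I*sqrt(402)/2)/3)) - 212 = -395*(0 + 8*(2*I*sqrt(402)/3)) - 212 = -395*(0 + 16*I*sqrt(402)/3) - 212 = -6320*I*sqrt(402)/3 - 212 = -212 - 6320*I*sqrt(402)/3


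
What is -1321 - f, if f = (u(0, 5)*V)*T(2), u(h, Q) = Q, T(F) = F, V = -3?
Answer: -1291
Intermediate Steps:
f = -30 (f = (5*(-3))*2 = -15*2 = -30)
-1321 - f = -1321 - 1*(-30) = -1321 + 30 = -1291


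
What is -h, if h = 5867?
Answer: -5867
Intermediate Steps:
-h = -1*5867 = -5867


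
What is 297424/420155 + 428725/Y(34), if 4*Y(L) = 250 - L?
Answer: 180147013271/22688370 ≈ 7940.1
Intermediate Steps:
Y(L) = 125/2 - L/4 (Y(L) = (250 - L)/4 = 125/2 - L/4)
297424/420155 + 428725/Y(34) = 297424/420155 + 428725/(125/2 - ¼*34) = 297424*(1/420155) + 428725/(125/2 - 17/2) = 297424/420155 + 428725/54 = 180147013271/22688370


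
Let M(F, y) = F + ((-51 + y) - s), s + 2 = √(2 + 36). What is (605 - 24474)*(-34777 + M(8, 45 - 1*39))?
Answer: 830927628 + 23869*√38 ≈ 8.3107e+8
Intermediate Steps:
s = -2 + √38 (s = -2 + √(2 + 36) = -2 + √38 ≈ 4.1644)
M(F, y) = -49 + F + y - √38 (M(F, y) = F + ((-51 + y) - (-2 + √38)) = F + ((-51 + y) + (2 - √38)) = F + (-49 + y - √38) = -49 + F + y - √38)
(605 - 24474)*(-34777 + M(8, 45 - 1*39)) = (605 - 24474)*(-34777 + (-49 + 8 + (45 - 1*39) - √38)) = -23869*(-34777 + (-49 + 8 + (45 - 39) - √38)) = -23869*(-34777 + (-49 + 8 + 6 - √38)) = -23869*(-34777 + (-35 - √38)) = -23869*(-34812 - √38) = 830927628 + 23869*√38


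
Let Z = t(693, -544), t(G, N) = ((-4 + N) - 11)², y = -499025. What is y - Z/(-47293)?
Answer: -23600076844/47293 ≈ -4.9902e+5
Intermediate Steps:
t(G, N) = (-15 + N)²
Z = 312481 (Z = (-15 - 544)² = (-559)² = 312481)
y - Z/(-47293) = -499025 - 312481/(-47293) = -499025 - 312481*(-1)/47293 = -499025 - 1*(-312481/47293) = -499025 + 312481/47293 = -23600076844/47293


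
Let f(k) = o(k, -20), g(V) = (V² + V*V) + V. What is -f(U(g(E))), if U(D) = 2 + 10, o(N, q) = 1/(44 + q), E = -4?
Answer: -1/24 ≈ -0.041667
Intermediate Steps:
g(V) = V + 2*V² (g(V) = (V² + V²) + V = 2*V² + V = V + 2*V²)
U(D) = 12
f(k) = 1/24 (f(k) = 1/(44 - 20) = 1/24)
-f(U(g(E))) = -1*1/24 = -1/24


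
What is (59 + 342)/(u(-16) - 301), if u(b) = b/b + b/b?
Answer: -401/299 ≈ -1.3411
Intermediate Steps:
u(b) = 2 (u(b) = 1 + 1 = 2)
(59 + 342)/(u(-16) - 301) = (59 + 342)/(2 - 301) = 401/(-299) = 401*(-1/299) = -401/299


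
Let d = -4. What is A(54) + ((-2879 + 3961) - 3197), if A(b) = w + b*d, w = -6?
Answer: -2337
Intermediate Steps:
A(b) = -6 - 4*b (A(b) = -6 + b*(-4) = -6 - 4*b)
A(54) + ((-2879 + 3961) - 3197) = (-6 - 4*54) + ((-2879 + 3961) - 3197) = (-6 - 216) + (1082 - 3197) = -222 - 2115 = -2337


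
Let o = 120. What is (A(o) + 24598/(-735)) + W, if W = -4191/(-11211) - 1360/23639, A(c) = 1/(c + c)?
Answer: -234248041371/7067115440 ≈ -33.146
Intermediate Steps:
A(c) = 1/(2*c)
W = 27941363/88338943 (W = -4191*(-1/11211) - 1360*1/23639 = 1397/3737 - 1360/23639 = 27941363/88338943 ≈ 0.31630)
(A(o) + 24598/(-735)) + W = ((½)/120 + 24598/(-735)) + 27941363/88338943 = ((½)*(1/120) + 24598*(-1/735)) + 27941363/88338943 = (1/240 - 502/15) + 27941363/88338943 = -2677/80 + 27941363/88338943 = -234248041371/7067115440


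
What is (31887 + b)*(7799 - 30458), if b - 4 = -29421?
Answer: -55967730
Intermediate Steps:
b = -29417 (b = 4 - 29421 = -29417)
(31887 + b)*(7799 - 30458) = (31887 - 29417)*(7799 - 30458) = 2470*(-22659) = -55967730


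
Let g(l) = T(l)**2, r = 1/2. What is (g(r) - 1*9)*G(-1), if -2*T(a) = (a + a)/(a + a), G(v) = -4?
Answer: 35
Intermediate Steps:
T(a) = -1/2 (T(a) = -(a + a)/(2*(a + a)) = -2*a/(2*(2*a)) = -2*a*1/(2*a)/2 = -1/2*1 = -1/2)
r = 1/2 ≈ 0.50000
g(l) = 1/4 (g(l) = (-1/2)**2 = 1/4)
(g(r) - 1*9)*G(-1) = (1/4 - 1*9)*(-4) = (1/4 - 9)*(-4) = -35/4*(-4) = 35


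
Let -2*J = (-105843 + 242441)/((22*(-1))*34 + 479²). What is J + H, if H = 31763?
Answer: 7263907460/228693 ≈ 31763.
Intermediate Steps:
J = -68299/228693 (J = -(-105843 + 242441)/(2*((22*(-1))*34 + 479²)) = -68299/(-22*34 + 229441) = -68299/(-748 + 229441) = -68299/228693 ≈ -0.29865)
J + H = -68299/228693 + 31763 = 7263907460/228693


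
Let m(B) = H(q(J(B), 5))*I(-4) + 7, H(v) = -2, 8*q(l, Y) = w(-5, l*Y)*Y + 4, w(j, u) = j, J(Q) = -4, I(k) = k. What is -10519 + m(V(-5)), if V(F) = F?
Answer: -10504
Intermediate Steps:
q(l, Y) = 1/2 - 5*Y/8 (q(l, Y) = (-5*Y + 4)/8 = (4 - 5*Y)/8 = 1/2 - 5*Y/8)
m(B) = 15 (m(B) = -2*(-4) + 7 = 8 + 7 = 15)
-10519 + m(V(-5)) = -10519 + 15 = -10504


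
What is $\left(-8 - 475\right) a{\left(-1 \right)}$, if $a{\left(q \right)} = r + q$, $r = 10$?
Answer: $-4347$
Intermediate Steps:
$a{\left(q \right)} = 10 + q$
$\left(-8 - 475\right) a{\left(-1 \right)} = \left(-8 - 475\right) \left(10 - 1\right) = \left(-483\right) 9 = -4347$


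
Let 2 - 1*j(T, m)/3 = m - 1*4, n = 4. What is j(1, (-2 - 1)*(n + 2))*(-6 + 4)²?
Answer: 288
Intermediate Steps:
j(T, m) = 18 - 3*m (j(T, m) = 6 - 3*(m - 1*4) = 6 - 3*(m - 4) = 6 - 3*(-4 + m) = 6 + (12 - 3*m) = 18 - 3*m)
j(1, (-2 - 1)*(n + 2))*(-6 + 4)² = (18 - 3*(-2 - 1)*(4 + 2))*(-6 + 4)² = (18 - (-9)*6)*(-2)² = (18 - 3*(-18))*4 = (18 + 54)*4 = 72*4 = 288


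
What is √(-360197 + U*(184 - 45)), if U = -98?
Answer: I*√373819 ≈ 611.41*I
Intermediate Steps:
√(-360197 + U*(184 - 45)) = √(-360197 - 98*(184 - 45)) = √(-360197 - 98*139) = √(-360197 - 13622) = √(-373819) = I*√373819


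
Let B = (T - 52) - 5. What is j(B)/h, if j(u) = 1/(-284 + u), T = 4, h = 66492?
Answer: -1/22407804 ≈ -4.4627e-8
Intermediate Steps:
B = -53 (B = (4 - 52) - 5 = -48 - 5 = -53)
j(B)/h = 1/(-284 - 53*66492) = (1/66492)/(-337) = -1/337*1/66492 = -1/22407804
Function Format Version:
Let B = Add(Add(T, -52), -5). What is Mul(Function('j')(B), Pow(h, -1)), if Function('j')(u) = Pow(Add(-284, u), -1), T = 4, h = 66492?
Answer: Rational(-1, 22407804) ≈ -4.4627e-8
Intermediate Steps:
B = -53 (B = Add(Add(4, -52), -5) = Add(-48, -5) = -53)
Mul(Function('j')(B), Pow(h, -1)) = Mul(Pow(Add(-284, -53), -1), Pow(66492, -1)) = Mul(Pow(-337, -1), Rational(1, 66492)) = Mul(Rational(-1, 337), Rational(1, 66492)) = Rational(-1, 22407804)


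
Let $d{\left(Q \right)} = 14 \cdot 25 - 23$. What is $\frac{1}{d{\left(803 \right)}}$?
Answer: $\frac{1}{327} \approx 0.0030581$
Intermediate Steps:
$d{\left(Q \right)} = 327$ ($d{\left(Q \right)} = 350 - 23 = 327$)
$\frac{1}{d{\left(803 \right)}} = \frac{1}{327}$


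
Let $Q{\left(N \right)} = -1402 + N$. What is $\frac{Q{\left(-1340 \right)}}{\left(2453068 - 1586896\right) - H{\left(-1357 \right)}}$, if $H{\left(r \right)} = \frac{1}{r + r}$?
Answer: $- \frac{7441788}{2350790809} \approx -0.0031657$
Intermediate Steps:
$H{\left(r \right)} = \frac{1}{2 r}$
$\frac{Q{\left(-1340 \right)}}{\left(2453068 - 1586896\right) - H{\left(-1357 \right)}} = \frac{-1402 - 1340}{\left(2453068 - 1586896\right) - \frac{1}{2 \left(-1357\right)}} = - \frac{2742}{866172 - \frac{1}{2} \left(- \frac{1}{1357}\right)} = - \frac{2742}{866172 - - \frac{1}{2714}} = - \frac{2742}{866172 + \frac{1}{2714}} = - \frac{2742}{\frac{2350790809}{2714}} = \left(-2742\right) \frac{2714}{2350790809} = - \frac{7441788}{2350790809}$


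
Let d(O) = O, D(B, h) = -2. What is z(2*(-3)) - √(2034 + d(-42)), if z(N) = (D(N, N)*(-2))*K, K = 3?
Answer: 12 - 2*√498 ≈ -32.632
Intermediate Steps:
z(N) = 12 (z(N) = -2*(-2)*3 = 4*3 = 12)
z(2*(-3)) - √(2034 + d(-42)) = 12 - √(2034 - 42) = 12 - √1992 = 12 - 2*√498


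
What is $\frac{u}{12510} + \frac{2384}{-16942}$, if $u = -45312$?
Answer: $- \frac{66458312}{17662035} \approx -3.7628$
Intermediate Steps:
$\frac{u}{12510} + \frac{2384}{-16942} = - \frac{45312}{12510} + \frac{2384}{-16942} = \left(-45312\right) \frac{1}{12510} + 2384 \left(- \frac{1}{16942}\right) = - \frac{7552}{2085} - \frac{1192}{8471} = - \frac{66458312}{17662035}$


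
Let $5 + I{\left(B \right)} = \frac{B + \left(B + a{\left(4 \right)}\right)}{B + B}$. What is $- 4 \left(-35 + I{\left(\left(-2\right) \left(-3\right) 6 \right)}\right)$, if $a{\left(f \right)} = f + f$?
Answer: $\frac{1400}{9} \approx 155.56$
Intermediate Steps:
$a{\left(f \right)} = 2 f$
$I{\left(B \right)} = -5 + \frac{8 + 2 B}{2 B}$ ($I{\left(B \right)} = -5 + \frac{B + \left(B + 2 \cdot 4\right)}{B + B} = -5 + \frac{B + \left(B + 8\right)}{2 B} = -5 + \left(B + \left(8 + B\right)\right) \frac{1}{2 B} = -5 + \left(8 + 2 B\right) \frac{1}{2 B} = -5 + \frac{8 + 2 B}{2 B}$)
$- 4 \left(-35 + I{\left(\left(-2\right) \left(-3\right) 6 \right)}\right) = - 4 \left(-35 - \left(4 - \frac{4}{\left(-2\right) \left(-3\right) 6}\right)\right) = - 4 \left(-35 - \left(4 - \frac{4}{6 \cdot 6}\right)\right) = - 4 \left(-35 - \left(4 - \frac{4}{36}\right)\right) = - 4 \left(-35 + \left(-4 + 4 \cdot \frac{1}{36}\right)\right) = - 4 \left(-35 + \left(-4 + \frac{1}{9}\right)\right) = - 4 \left(-35 - \frac{35}{9}\right) = \left(-4\right) \left(- \frac{350}{9}\right) = \frac{1400}{9}$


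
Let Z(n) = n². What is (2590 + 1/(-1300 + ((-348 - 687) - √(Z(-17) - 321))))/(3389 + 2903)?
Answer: 14121343295/34305601044 + I*√2/8576400261 ≈ 0.41163 + 1.649e-10*I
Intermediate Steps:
(2590 + 1/(-1300 + ((-348 - 687) - √(Z(-17) - 321))))/(3389 + 2903) = (2590 + 1/(-1300 + ((-348 - 687) - √((-17)² - 321))))/(3389 + 2903) = (2590 + 1/(-1300 + (-1035 - √(289 - 321))))/6292 = (2590 + 1/(-1300 + (-1035 - √(-32))))*(1/6292) = (2590 + 1/(-1300 + (-1035 - 4*I*√2)))*(1/6292) = (2590 + 1/(-2335 - 4*I*√2))*(1/6292) = 1295/3146 + 1/(6292*(-2335 - 4*I*√2))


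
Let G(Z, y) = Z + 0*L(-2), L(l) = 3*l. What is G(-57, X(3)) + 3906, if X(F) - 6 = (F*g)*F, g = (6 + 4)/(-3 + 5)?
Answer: 3849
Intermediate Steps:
g = 5 (g = 10/2 = 10*(½) = 5)
X(F) = 6 + 5*F² (X(F) = 6 + (F*5)*F = 6 + (5*F)*F = 6 + 5*F²)
G(Z, y) = Z (G(Z, y) = Z + 0*(3*(-2)) = Z + 0*(-6) = Z + 0 = Z)
G(-57, X(3)) + 3906 = -57 + 3906 = 3849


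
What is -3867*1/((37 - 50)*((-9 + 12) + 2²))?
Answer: 3867/91 ≈ 42.495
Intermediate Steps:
-3867*1/((37 - 50)*((-9 + 12) + 2²)) = -3867*(-1/(13*(3 + 4))) = -3867/((-13*7)) = -3867/(-91) = -3867*(-1/91) = 3867/91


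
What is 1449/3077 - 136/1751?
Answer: 124631/316931 ≈ 0.39324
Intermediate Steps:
1449/3077 - 136/1751 = 1449*(1/3077) - 136*1/1751 = 1449/3077 - 8/103 = 124631/316931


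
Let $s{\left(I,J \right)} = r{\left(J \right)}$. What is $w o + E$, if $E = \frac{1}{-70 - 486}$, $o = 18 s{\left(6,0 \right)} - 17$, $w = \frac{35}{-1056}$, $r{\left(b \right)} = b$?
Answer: $\frac{82441}{146784} \approx 0.56165$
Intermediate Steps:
$s{\left(I,J \right)} = J$
$w = - \frac{35}{1056}$ ($w = 35 \left(- \frac{1}{1056}\right) = - \frac{35}{1056} \approx -0.033144$)
$o = -17$ ($o = 18 \cdot 0 - 17 = 0 - 17 = -17$)
$E = - \frac{1}{556}$ ($E = \frac{1}{-70 - 486} = \frac{1}{-556} = - \frac{1}{556} \approx -0.0017986$)
$w o + E = \left(- \frac{35}{1056}\right) \left(-17\right) - \frac{1}{556} = \frac{595}{1056} - \frac{1}{556} = \frac{82441}{146784}$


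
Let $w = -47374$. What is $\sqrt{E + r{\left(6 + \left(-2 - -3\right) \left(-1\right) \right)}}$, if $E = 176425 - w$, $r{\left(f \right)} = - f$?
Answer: $3 \sqrt{24866} \approx 473.07$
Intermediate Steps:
$E = 223799$ ($E = 176425 - -47374 = 176425 + 47374 = 223799$)
$\sqrt{E + r{\left(6 + \left(-2 - -3\right) \left(-1\right) \right)}} = \sqrt{223799 - \left(6 + \left(-2 - -3\right) \left(-1\right)\right)} = \sqrt{223799 - \left(6 + \left(-2 + 3\right) \left(-1\right)\right)} = \sqrt{223799 - \left(6 + 1 \left(-1\right)\right)} = \sqrt{223799 - \left(6 - 1\right)} = \sqrt{223799 - 5} = \sqrt{223794} = 3 \sqrt{24866}$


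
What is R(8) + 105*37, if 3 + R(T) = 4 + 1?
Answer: 3887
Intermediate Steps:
R(T) = 2 (R(T) = -3 + (4 + 1) = -3 + 5 = 2)
R(8) + 105*37 = 2 + 105*37 = 2 + 3885 = 3887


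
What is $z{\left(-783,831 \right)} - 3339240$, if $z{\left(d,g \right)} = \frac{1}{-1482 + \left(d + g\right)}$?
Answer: $- \frac{4788470161}{1434} \approx -3.3392 \cdot 10^{6}$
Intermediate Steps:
$z{\left(d,g \right)} = \frac{1}{-1482 + d + g}$
$z{\left(-783,831 \right)} - 3339240 = \frac{1}{-1482 - 783 + 831} - 3339240 = \frac{1}{-1434} - 3339240 = - \frac{1}{1434} - 3339240 = - \frac{4788470161}{1434}$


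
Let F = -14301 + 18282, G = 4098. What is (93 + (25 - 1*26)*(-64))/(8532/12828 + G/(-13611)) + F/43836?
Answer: 11128771875283/25798260436 ≈ 431.38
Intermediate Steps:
F = 3981
(93 + (25 - 1*26)*(-64))/(8532/12828 + G/(-13611)) + F/43836 = (93 + (25 - 1*26)*(-64))/(8532/12828 + 4098/(-13611)) + 3981/43836 = (93 + (25 - 26)*(-64))/(8532*(1/12828) + 4098*(-1/13611)) + 3981*(1/43836) = (93 - 1*(-64))/(711/1069 - 1366/4537) + 1327/14612 = (93 + 64)/(1765553/4850053) + 1327/14612 = 157*(4850053/1765553) + 1327/14612 = 761458321/1765553 + 1327/14612 = 11128771875283/25798260436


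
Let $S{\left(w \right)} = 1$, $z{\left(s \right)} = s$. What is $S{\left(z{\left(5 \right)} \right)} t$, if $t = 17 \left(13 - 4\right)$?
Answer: $153$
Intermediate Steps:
$t = 153$ ($t = 17 \cdot 9 = 153$)
$S{\left(z{\left(5 \right)} \right)} t = 1 \cdot 153 = 153$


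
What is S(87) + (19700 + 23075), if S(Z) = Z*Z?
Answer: 50344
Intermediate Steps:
S(Z) = Z²
S(87) + (19700 + 23075) = 87² + (19700 + 23075) = 7569 + 42775 = 50344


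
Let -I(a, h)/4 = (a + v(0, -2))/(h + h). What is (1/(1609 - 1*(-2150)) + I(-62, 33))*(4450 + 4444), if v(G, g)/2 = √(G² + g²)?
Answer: 430940982/13783 ≈ 31266.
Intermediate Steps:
v(G, g) = 2*√(G² + g²)
I(a, h) = -2*(4 + a)/h (I(a, h) = -4*(a + 2*√(0² + (-2)²))/(h + h) = -4*(a + 2*√(0 + 4))/(2*h) = -4*(a + 2*√4)*1/(2*h) = -4*(a + 2*2)*1/(2*h) = -4*(a + 4)*1/(2*h) = -4*(4 + a)*1/(2*h) = -2*(4 + a)/h)
(1/(1609 - 1*(-2150)) + I(-62, 33))*(4450 + 4444) = (1/(1609 - 1*(-2150)) + 2*(-4 - 1*(-62))/33)*(4450 + 4444) = (1/(1609 + 2150) + 2*(1/33)*(-4 + 62))*8894 = (1/3759 + 2*(1/33)*58)*8894 = (1/3759 + 116/33)*8894 = (48453/13783)*8894 = 430940982/13783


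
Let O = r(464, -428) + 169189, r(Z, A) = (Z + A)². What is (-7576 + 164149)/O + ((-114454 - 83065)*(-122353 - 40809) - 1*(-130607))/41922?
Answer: 5494350377260531/7147072170 ≈ 7.6876e+5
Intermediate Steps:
r(Z, A) = (A + Z)²
O = 170485 (O = (-428 + 464)² + 169189 = 36² + 169189 = 1296 + 169189 = 170485)
(-7576 + 164149)/O + ((-114454 - 83065)*(-122353 - 40809) - 1*(-130607))/41922 = (-7576 + 164149)/170485 + ((-114454 - 83065)*(-122353 - 40809) - 1*(-130607))/41922 = 156573*(1/170485) + (-197519*(-163162) + 130607)*(1/41922) = 156573/170485 + (32227595078 + 130607)*(1/41922) = 156573/170485 + 32227725685*(1/41922) = 156573/170485 + 32227725685/41922 = 5494350377260531/7147072170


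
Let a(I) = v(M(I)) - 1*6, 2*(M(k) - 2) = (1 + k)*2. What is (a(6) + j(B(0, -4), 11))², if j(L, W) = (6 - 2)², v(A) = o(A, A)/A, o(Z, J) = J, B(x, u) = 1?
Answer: 121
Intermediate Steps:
M(k) = 3 + k (M(k) = 2 + ((1 + k)*2)/2 = 2 + (2 + 2*k)/2 = 2 + (1 + k) = 3 + k)
v(A) = 1 (v(A) = A/A = 1)
a(I) = -5 (a(I) = 1 - 1*6 = 1 - 6 = -5)
j(L, W) = 16 (j(L, W) = 4² = 16)
(a(6) + j(B(0, -4), 11))² = (-5 + 16)² = 11² = 121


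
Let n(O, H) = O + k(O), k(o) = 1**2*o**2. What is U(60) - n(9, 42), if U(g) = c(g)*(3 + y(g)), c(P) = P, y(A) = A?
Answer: 3690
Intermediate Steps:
k(o) = o**2 (k(o) = 1*o**2 = o**2)
n(O, H) = O + O**2
U(g) = g*(3 + g)
U(60) - n(9, 42) = 60*(3 + 60) - 9*(1 + 9) = 60*63 - 9*10 = 3780 - 1*90 = 3780 - 90 = 3690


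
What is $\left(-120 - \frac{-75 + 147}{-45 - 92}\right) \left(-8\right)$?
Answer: $\frac{130944}{137} \approx 955.8$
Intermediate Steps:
$\left(-120 - \frac{-75 + 147}{-45 - 92}\right) \left(-8\right) = \left(-120 - \frac{72}{-137}\right) \left(-8\right) = \left(-120 - 72 \left(- \frac{1}{137}\right)\right) \left(-8\right) = \left(-120 - - \frac{72}{137}\right) \left(-8\right) = \left(-120 + \frac{72}{137}\right) \left(-8\right) = \left(- \frac{16368}{137}\right) \left(-8\right) = \frac{130944}{137}$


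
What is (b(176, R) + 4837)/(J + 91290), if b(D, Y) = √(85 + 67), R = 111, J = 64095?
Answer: 4837/155385 + 2*√38/155385 ≈ 0.031208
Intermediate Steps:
b(D, Y) = 2*√38 (b(D, Y) = √152 = 2*√38)
(b(176, R) + 4837)/(J + 91290) = (2*√38 + 4837)/(64095 + 91290) = (4837 + 2*√38)/155385 = (4837 + 2*√38)*(1/155385) = 4837/155385 + 2*√38/155385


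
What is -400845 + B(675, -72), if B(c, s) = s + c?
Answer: -400242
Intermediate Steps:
B(c, s) = c + s
-400845 + B(675, -72) = -400845 + (675 - 72) = -400845 + 603 = -400242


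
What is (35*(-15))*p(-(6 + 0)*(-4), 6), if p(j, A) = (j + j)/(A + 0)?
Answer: -4200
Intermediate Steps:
p(j, A) = 2*j/A (p(j, A) = (2*j)/A = 2*j/A)
(35*(-15))*p(-(6 + 0)*(-4), 6) = (35*(-15))*(2*(-(6 + 0)*(-4))/6) = -1050*-1*6*(-4)/6 = -1050*(-6*(-4))/6 = -1050*24/6 = -525*8 = -4200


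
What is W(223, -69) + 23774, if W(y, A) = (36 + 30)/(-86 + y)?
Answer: 3257104/137 ≈ 23774.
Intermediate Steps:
W(y, A) = 66/(-86 + y)
W(223, -69) + 23774 = 66/(-86 + 223) + 23774 = 66/137 + 23774 = 3257104/137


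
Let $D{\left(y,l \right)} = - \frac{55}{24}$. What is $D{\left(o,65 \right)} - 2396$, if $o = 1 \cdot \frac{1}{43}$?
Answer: $- \frac{57559}{24} \approx -2398.3$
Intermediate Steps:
$o = \frac{1}{43}$ ($o = 1 \cdot \frac{1}{43} = \frac{1}{43} \approx 0.023256$)
$D{\left(y,l \right)} = - \frac{55}{24}$ ($D{\left(y,l \right)} = \left(-55\right) \frac{1}{24} = - \frac{55}{24}$)
$D{\left(o,65 \right)} - 2396 = - \frac{55}{24} - 2396 = - \frac{57559}{24}$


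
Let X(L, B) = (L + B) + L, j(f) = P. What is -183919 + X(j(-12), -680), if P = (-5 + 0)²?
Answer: -184549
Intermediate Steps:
P = 25 (P = (-5)² = 25)
j(f) = 25
X(L, B) = B + 2*L (X(L, B) = (B + L) + L = B + 2*L)
-183919 + X(j(-12), -680) = -183919 + (-680 + 2*25) = -183919 + (-680 + 50) = -183919 - 630 = -184549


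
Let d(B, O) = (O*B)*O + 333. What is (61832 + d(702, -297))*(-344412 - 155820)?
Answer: -31006821992856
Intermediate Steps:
d(B, O) = 333 + B*O² (d(B, O) = (B*O)*O + 333 = B*O² + 333 = 333 + B*O²)
(61832 + d(702, -297))*(-344412 - 155820) = (61832 + (333 + 702*(-297)²))*(-344412 - 155820) = (61832 + (333 + 702*88209))*(-500232) = (61832 + (333 + 61922718))*(-500232) = (61832 + 61923051)*(-500232) = 61984883*(-500232) = -31006821992856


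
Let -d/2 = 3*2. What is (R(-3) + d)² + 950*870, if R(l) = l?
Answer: 826725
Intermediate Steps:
d = -12 (d = -6*2 = -2*6 = -12)
(R(-3) + d)² + 950*870 = (-3 - 12)² + 950*870 = (-15)² + 826500 = 225 + 826500 = 826725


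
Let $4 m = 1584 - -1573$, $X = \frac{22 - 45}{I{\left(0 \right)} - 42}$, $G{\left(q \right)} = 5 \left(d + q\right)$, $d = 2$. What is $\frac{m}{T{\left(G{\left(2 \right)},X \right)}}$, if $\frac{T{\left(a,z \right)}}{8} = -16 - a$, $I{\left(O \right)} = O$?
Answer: $- \frac{3157}{1152} \approx -2.7405$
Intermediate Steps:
$G{\left(q \right)} = 10 + 5 q$ ($G{\left(q \right)} = 5 \left(2 + q\right) = 10 + 5 q$)
$X = \frac{23}{42}$ ($X = \frac{22 - 45}{0 - 42} = - \frac{23}{-42} = \left(-23\right) \left(- \frac{1}{42}\right) = \frac{23}{42} \approx 0.54762$)
$T{\left(a,z \right)} = -128 - 8 a$ ($T{\left(a,z \right)} = 8 \left(-16 - a\right) = -128 - 8 a$)
$m = \frac{3157}{4}$ ($m = \frac{1584 - -1573}{4} = \frac{1584 + 1573}{4} = \frac{1}{4} \cdot 3157 = \frac{3157}{4} \approx 789.25$)
$\frac{m}{T{\left(G{\left(2 \right)},X \right)}} = \frac{3157}{4 \left(-128 - 8 \left(10 + 5 \cdot 2\right)\right)} = \frac{3157}{4 \left(-128 - 8 \left(10 + 10\right)\right)} = \frac{3157}{4 \left(-128 - 160\right)} = \frac{3157}{4 \left(-288\right)} = \frac{3157}{4} \left(- \frac{1}{288}\right) = - \frac{3157}{1152}$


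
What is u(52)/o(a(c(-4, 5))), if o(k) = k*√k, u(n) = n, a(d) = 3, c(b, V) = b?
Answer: 52*√3/9 ≈ 10.007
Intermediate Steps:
o(k) = k^(3/2)
u(52)/o(a(c(-4, 5))) = 52/(3^(3/2)) = 52/((3*√3)) = 52*(√3/9) = 52*√3/9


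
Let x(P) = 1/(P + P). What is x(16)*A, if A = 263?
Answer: 263/32 ≈ 8.2188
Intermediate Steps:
x(P) = 1/(2*P)
x(16)*A = ((½)/16)*263 = ((½)*(1/16))*263 = (1/32)*263 = 263/32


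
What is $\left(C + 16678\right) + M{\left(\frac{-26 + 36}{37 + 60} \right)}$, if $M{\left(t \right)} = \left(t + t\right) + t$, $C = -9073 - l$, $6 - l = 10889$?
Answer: $\frac{1793366}{97} \approx 18488.0$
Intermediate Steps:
$l = -10883$ ($l = 6 - 10889 = -10883$)
$C = 1810$ ($C = -9073 - -10883 = -9073 + 10883 = 1810$)
$M{\left(t \right)} = 3 t$ ($M{\left(t \right)} = 2 t + t = 3 t$)
$\left(C + 16678\right) + M{\left(\frac{-26 + 36}{37 + 60} \right)} = \left(1810 + 16678\right) + 3 \frac{-26 + 36}{37 + 60} = 18488 + 3 \cdot \frac{10}{97} = 18488 + \frac{30}{97} = \frac{1793366}{97}$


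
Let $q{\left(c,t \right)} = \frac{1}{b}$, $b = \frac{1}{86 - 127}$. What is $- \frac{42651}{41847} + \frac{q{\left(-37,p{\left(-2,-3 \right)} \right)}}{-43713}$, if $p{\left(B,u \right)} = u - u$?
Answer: $- \frac{620895812}{609752637} \approx -1.0183$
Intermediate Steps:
$b = - \frac{1}{41}$ ($b = \frac{1}{-41} = - \frac{1}{41} \approx -0.02439$)
$p{\left(B,u \right)} = 0$
$q{\left(c,t \right)} = -41$ ($q{\left(c,t \right)} = \frac{1}{- \frac{1}{41}} = -41$)
$- \frac{42651}{41847} + \frac{q{\left(-37,p{\left(-2,-3 \right)} \right)}}{-43713} = - \frac{42651}{41847} - \frac{41}{-43713} = \left(-42651\right) \frac{1}{41847} - - \frac{41}{43713} = - \frac{14217}{13949} + \frac{41}{43713} = - \frac{620895812}{609752637}$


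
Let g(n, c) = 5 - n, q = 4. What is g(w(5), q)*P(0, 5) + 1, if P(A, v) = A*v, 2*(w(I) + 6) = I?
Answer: 1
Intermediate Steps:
w(I) = -6 + I/2
g(w(5), q)*P(0, 5) + 1 = (5 - (-6 + (½)*5))*(0*5) + 1 = (5 - (-6 + 5/2))*0 + 1 = (5 - 1*(-7/2))*0 + 1 = (5 + 7/2)*0 + 1 = (17/2)*0 + 1 = 0 + 1 = 1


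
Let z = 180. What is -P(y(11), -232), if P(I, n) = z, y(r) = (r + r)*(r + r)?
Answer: -180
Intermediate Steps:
y(r) = 4*r² (y(r) = (2*r)*(2*r) = 4*r²)
P(I, n) = 180
-P(y(11), -232) = -1*180 = -180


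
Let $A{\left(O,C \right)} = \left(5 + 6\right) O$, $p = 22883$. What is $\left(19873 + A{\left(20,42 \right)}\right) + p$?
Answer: $42976$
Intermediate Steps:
$A{\left(O,C \right)} = 11 O$
$\left(19873 + A{\left(20,42 \right)}\right) + p = \left(19873 + 11 \cdot 20\right) + 22883 = \left(19873 + 220\right) + 22883 = 20093 + 22883 = 42976$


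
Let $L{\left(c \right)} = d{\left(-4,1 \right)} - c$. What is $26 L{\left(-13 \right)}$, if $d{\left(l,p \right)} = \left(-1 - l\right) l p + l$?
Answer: $-78$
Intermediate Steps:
$d{\left(l,p \right)} = l + l p \left(-1 - l\right)$ ($d{\left(l,p \right)} = l \left(-1 - l\right) p + l = l p \left(-1 - l\right) + l = l + l p \left(-1 - l\right)$)
$L{\left(c \right)} = -16 - c$ ($L{\left(c \right)} = - 4 \left(1 - 1 - \left(-4\right) 1\right) - c = - 4 \left(1 - 1 + 4\right) - c = \left(-4\right) 4 - c = -16 - c$)
$26 L{\left(-13 \right)} = 26 \left(-16 - -13\right) = 26 \left(-16 + 13\right) = 26 \left(-3\right) = -78$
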